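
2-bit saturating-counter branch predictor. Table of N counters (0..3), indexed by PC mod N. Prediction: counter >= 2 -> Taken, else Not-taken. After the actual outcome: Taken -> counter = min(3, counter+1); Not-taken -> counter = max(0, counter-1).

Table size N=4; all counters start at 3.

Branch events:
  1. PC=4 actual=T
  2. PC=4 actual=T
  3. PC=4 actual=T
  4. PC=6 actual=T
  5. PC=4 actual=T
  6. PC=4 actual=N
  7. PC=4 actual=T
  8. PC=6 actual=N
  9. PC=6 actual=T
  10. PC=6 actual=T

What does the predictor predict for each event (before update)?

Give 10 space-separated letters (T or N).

Answer: T T T T T T T T T T

Derivation:
Ev 1: PC=4 idx=0 pred=T actual=T -> ctr[0]=3
Ev 2: PC=4 idx=0 pred=T actual=T -> ctr[0]=3
Ev 3: PC=4 idx=0 pred=T actual=T -> ctr[0]=3
Ev 4: PC=6 idx=2 pred=T actual=T -> ctr[2]=3
Ev 5: PC=4 idx=0 pred=T actual=T -> ctr[0]=3
Ev 6: PC=4 idx=0 pred=T actual=N -> ctr[0]=2
Ev 7: PC=4 idx=0 pred=T actual=T -> ctr[0]=3
Ev 8: PC=6 idx=2 pred=T actual=N -> ctr[2]=2
Ev 9: PC=6 idx=2 pred=T actual=T -> ctr[2]=3
Ev 10: PC=6 idx=2 pred=T actual=T -> ctr[2]=3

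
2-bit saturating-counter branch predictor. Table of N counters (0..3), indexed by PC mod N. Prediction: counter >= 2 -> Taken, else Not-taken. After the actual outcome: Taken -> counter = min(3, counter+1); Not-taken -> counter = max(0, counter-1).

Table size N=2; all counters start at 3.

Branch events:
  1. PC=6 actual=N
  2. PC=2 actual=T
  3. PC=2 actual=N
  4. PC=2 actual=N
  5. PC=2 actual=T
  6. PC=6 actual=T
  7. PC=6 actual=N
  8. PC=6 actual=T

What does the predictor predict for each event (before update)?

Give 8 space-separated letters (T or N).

Ev 1: PC=6 idx=0 pred=T actual=N -> ctr[0]=2
Ev 2: PC=2 idx=0 pred=T actual=T -> ctr[0]=3
Ev 3: PC=2 idx=0 pred=T actual=N -> ctr[0]=2
Ev 4: PC=2 idx=0 pred=T actual=N -> ctr[0]=1
Ev 5: PC=2 idx=0 pred=N actual=T -> ctr[0]=2
Ev 6: PC=6 idx=0 pred=T actual=T -> ctr[0]=3
Ev 7: PC=6 idx=0 pred=T actual=N -> ctr[0]=2
Ev 8: PC=6 idx=0 pred=T actual=T -> ctr[0]=3

Answer: T T T T N T T T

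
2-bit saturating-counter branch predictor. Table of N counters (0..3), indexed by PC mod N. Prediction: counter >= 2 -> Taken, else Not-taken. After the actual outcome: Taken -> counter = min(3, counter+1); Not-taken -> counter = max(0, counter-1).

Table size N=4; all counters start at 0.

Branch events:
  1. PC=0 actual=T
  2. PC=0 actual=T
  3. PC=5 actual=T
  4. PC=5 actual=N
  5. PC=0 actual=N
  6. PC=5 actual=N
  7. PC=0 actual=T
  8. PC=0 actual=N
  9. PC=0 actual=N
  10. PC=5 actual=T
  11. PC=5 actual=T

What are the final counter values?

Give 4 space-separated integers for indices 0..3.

Answer: 0 2 0 0

Derivation:
Ev 1: PC=0 idx=0 pred=N actual=T -> ctr[0]=1
Ev 2: PC=0 idx=0 pred=N actual=T -> ctr[0]=2
Ev 3: PC=5 idx=1 pred=N actual=T -> ctr[1]=1
Ev 4: PC=5 idx=1 pred=N actual=N -> ctr[1]=0
Ev 5: PC=0 idx=0 pred=T actual=N -> ctr[0]=1
Ev 6: PC=5 idx=1 pred=N actual=N -> ctr[1]=0
Ev 7: PC=0 idx=0 pred=N actual=T -> ctr[0]=2
Ev 8: PC=0 idx=0 pred=T actual=N -> ctr[0]=1
Ev 9: PC=0 idx=0 pred=N actual=N -> ctr[0]=0
Ev 10: PC=5 idx=1 pred=N actual=T -> ctr[1]=1
Ev 11: PC=5 idx=1 pred=N actual=T -> ctr[1]=2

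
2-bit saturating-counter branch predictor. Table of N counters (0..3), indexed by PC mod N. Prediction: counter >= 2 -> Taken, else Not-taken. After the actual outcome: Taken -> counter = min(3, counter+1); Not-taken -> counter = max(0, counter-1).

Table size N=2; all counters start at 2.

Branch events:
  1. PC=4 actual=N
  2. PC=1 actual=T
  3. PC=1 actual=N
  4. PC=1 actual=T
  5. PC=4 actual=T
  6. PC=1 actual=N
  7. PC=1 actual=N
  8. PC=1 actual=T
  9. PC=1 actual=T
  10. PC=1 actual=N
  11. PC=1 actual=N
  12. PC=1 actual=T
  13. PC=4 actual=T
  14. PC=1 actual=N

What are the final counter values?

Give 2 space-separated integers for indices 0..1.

Answer: 3 1

Derivation:
Ev 1: PC=4 idx=0 pred=T actual=N -> ctr[0]=1
Ev 2: PC=1 idx=1 pred=T actual=T -> ctr[1]=3
Ev 3: PC=1 idx=1 pred=T actual=N -> ctr[1]=2
Ev 4: PC=1 idx=1 pred=T actual=T -> ctr[1]=3
Ev 5: PC=4 idx=0 pred=N actual=T -> ctr[0]=2
Ev 6: PC=1 idx=1 pred=T actual=N -> ctr[1]=2
Ev 7: PC=1 idx=1 pred=T actual=N -> ctr[1]=1
Ev 8: PC=1 idx=1 pred=N actual=T -> ctr[1]=2
Ev 9: PC=1 idx=1 pred=T actual=T -> ctr[1]=3
Ev 10: PC=1 idx=1 pred=T actual=N -> ctr[1]=2
Ev 11: PC=1 idx=1 pred=T actual=N -> ctr[1]=1
Ev 12: PC=1 idx=1 pred=N actual=T -> ctr[1]=2
Ev 13: PC=4 idx=0 pred=T actual=T -> ctr[0]=3
Ev 14: PC=1 idx=1 pred=T actual=N -> ctr[1]=1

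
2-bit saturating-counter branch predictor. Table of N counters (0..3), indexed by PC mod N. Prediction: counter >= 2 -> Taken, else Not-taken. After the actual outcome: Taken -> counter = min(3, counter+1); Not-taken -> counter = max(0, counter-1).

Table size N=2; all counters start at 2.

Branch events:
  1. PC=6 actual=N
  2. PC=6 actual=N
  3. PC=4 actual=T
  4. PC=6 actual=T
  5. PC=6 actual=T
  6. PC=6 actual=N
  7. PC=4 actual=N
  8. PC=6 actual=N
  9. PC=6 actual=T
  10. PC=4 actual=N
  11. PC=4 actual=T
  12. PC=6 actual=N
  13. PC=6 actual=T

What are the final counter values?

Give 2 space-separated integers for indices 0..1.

Answer: 1 2

Derivation:
Ev 1: PC=6 idx=0 pred=T actual=N -> ctr[0]=1
Ev 2: PC=6 idx=0 pred=N actual=N -> ctr[0]=0
Ev 3: PC=4 idx=0 pred=N actual=T -> ctr[0]=1
Ev 4: PC=6 idx=0 pred=N actual=T -> ctr[0]=2
Ev 5: PC=6 idx=0 pred=T actual=T -> ctr[0]=3
Ev 6: PC=6 idx=0 pred=T actual=N -> ctr[0]=2
Ev 7: PC=4 idx=0 pred=T actual=N -> ctr[0]=1
Ev 8: PC=6 idx=0 pred=N actual=N -> ctr[0]=0
Ev 9: PC=6 idx=0 pred=N actual=T -> ctr[0]=1
Ev 10: PC=4 idx=0 pred=N actual=N -> ctr[0]=0
Ev 11: PC=4 idx=0 pred=N actual=T -> ctr[0]=1
Ev 12: PC=6 idx=0 pred=N actual=N -> ctr[0]=0
Ev 13: PC=6 idx=0 pred=N actual=T -> ctr[0]=1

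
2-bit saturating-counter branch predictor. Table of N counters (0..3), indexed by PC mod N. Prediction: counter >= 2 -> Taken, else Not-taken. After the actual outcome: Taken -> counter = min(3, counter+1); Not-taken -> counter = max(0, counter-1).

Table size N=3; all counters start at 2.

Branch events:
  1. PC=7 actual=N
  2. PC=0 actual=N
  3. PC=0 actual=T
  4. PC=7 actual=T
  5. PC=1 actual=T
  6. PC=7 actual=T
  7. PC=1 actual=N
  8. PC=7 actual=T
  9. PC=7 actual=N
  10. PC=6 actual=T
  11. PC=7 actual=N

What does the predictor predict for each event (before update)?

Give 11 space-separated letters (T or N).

Answer: T T N N T T T T T T T

Derivation:
Ev 1: PC=7 idx=1 pred=T actual=N -> ctr[1]=1
Ev 2: PC=0 idx=0 pred=T actual=N -> ctr[0]=1
Ev 3: PC=0 idx=0 pred=N actual=T -> ctr[0]=2
Ev 4: PC=7 idx=1 pred=N actual=T -> ctr[1]=2
Ev 5: PC=1 idx=1 pred=T actual=T -> ctr[1]=3
Ev 6: PC=7 idx=1 pred=T actual=T -> ctr[1]=3
Ev 7: PC=1 idx=1 pred=T actual=N -> ctr[1]=2
Ev 8: PC=7 idx=1 pred=T actual=T -> ctr[1]=3
Ev 9: PC=7 idx=1 pred=T actual=N -> ctr[1]=2
Ev 10: PC=6 idx=0 pred=T actual=T -> ctr[0]=3
Ev 11: PC=7 idx=1 pred=T actual=N -> ctr[1]=1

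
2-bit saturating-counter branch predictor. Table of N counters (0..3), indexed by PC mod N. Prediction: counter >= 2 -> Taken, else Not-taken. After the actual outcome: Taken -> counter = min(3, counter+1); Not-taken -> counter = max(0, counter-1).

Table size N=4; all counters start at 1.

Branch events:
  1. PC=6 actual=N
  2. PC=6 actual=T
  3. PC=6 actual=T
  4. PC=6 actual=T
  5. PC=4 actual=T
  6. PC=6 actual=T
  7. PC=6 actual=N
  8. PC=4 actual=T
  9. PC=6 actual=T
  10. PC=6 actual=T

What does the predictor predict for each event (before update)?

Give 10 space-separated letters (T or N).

Ev 1: PC=6 idx=2 pred=N actual=N -> ctr[2]=0
Ev 2: PC=6 idx=2 pred=N actual=T -> ctr[2]=1
Ev 3: PC=6 idx=2 pred=N actual=T -> ctr[2]=2
Ev 4: PC=6 idx=2 pred=T actual=T -> ctr[2]=3
Ev 5: PC=4 idx=0 pred=N actual=T -> ctr[0]=2
Ev 6: PC=6 idx=2 pred=T actual=T -> ctr[2]=3
Ev 7: PC=6 idx=2 pred=T actual=N -> ctr[2]=2
Ev 8: PC=4 idx=0 pred=T actual=T -> ctr[0]=3
Ev 9: PC=6 idx=2 pred=T actual=T -> ctr[2]=3
Ev 10: PC=6 idx=2 pred=T actual=T -> ctr[2]=3

Answer: N N N T N T T T T T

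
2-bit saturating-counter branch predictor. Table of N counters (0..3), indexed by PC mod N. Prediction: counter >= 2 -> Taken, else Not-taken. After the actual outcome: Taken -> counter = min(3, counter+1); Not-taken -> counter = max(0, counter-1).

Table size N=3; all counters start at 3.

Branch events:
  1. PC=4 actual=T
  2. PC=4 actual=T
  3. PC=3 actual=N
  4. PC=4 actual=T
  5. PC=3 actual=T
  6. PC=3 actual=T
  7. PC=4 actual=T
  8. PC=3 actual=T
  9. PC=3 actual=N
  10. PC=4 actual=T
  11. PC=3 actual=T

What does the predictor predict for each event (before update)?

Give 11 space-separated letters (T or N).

Ev 1: PC=4 idx=1 pred=T actual=T -> ctr[1]=3
Ev 2: PC=4 idx=1 pred=T actual=T -> ctr[1]=3
Ev 3: PC=3 idx=0 pred=T actual=N -> ctr[0]=2
Ev 4: PC=4 idx=1 pred=T actual=T -> ctr[1]=3
Ev 5: PC=3 idx=0 pred=T actual=T -> ctr[0]=3
Ev 6: PC=3 idx=0 pred=T actual=T -> ctr[0]=3
Ev 7: PC=4 idx=1 pred=T actual=T -> ctr[1]=3
Ev 8: PC=3 idx=0 pred=T actual=T -> ctr[0]=3
Ev 9: PC=3 idx=0 pred=T actual=N -> ctr[0]=2
Ev 10: PC=4 idx=1 pred=T actual=T -> ctr[1]=3
Ev 11: PC=3 idx=0 pred=T actual=T -> ctr[0]=3

Answer: T T T T T T T T T T T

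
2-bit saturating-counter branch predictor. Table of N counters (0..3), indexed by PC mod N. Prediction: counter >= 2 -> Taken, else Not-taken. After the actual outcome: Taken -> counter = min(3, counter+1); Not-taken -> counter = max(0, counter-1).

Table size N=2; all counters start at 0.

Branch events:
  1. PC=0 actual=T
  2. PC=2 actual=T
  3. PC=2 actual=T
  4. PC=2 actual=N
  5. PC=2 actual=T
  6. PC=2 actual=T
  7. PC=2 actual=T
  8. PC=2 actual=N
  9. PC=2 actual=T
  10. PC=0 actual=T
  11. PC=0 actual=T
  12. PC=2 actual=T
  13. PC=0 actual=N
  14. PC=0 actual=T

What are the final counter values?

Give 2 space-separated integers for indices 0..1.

Ev 1: PC=0 idx=0 pred=N actual=T -> ctr[0]=1
Ev 2: PC=2 idx=0 pred=N actual=T -> ctr[0]=2
Ev 3: PC=2 idx=0 pred=T actual=T -> ctr[0]=3
Ev 4: PC=2 idx=0 pred=T actual=N -> ctr[0]=2
Ev 5: PC=2 idx=0 pred=T actual=T -> ctr[0]=3
Ev 6: PC=2 idx=0 pred=T actual=T -> ctr[0]=3
Ev 7: PC=2 idx=0 pred=T actual=T -> ctr[0]=3
Ev 8: PC=2 idx=0 pred=T actual=N -> ctr[0]=2
Ev 9: PC=2 idx=0 pred=T actual=T -> ctr[0]=3
Ev 10: PC=0 idx=0 pred=T actual=T -> ctr[0]=3
Ev 11: PC=0 idx=0 pred=T actual=T -> ctr[0]=3
Ev 12: PC=2 idx=0 pred=T actual=T -> ctr[0]=3
Ev 13: PC=0 idx=0 pred=T actual=N -> ctr[0]=2
Ev 14: PC=0 idx=0 pred=T actual=T -> ctr[0]=3

Answer: 3 0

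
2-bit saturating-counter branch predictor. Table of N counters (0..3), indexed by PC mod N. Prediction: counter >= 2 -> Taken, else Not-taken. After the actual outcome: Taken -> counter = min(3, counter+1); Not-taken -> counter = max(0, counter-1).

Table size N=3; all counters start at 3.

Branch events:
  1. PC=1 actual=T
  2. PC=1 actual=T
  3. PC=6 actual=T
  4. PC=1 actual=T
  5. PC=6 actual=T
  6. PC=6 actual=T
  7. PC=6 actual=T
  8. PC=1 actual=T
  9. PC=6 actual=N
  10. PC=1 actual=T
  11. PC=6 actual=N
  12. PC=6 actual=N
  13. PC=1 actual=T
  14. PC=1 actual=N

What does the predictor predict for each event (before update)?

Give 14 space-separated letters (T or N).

Ev 1: PC=1 idx=1 pred=T actual=T -> ctr[1]=3
Ev 2: PC=1 idx=1 pred=T actual=T -> ctr[1]=3
Ev 3: PC=6 idx=0 pred=T actual=T -> ctr[0]=3
Ev 4: PC=1 idx=1 pred=T actual=T -> ctr[1]=3
Ev 5: PC=6 idx=0 pred=T actual=T -> ctr[0]=3
Ev 6: PC=6 idx=0 pred=T actual=T -> ctr[0]=3
Ev 7: PC=6 idx=0 pred=T actual=T -> ctr[0]=3
Ev 8: PC=1 idx=1 pred=T actual=T -> ctr[1]=3
Ev 9: PC=6 idx=0 pred=T actual=N -> ctr[0]=2
Ev 10: PC=1 idx=1 pred=T actual=T -> ctr[1]=3
Ev 11: PC=6 idx=0 pred=T actual=N -> ctr[0]=1
Ev 12: PC=6 idx=0 pred=N actual=N -> ctr[0]=0
Ev 13: PC=1 idx=1 pred=T actual=T -> ctr[1]=3
Ev 14: PC=1 idx=1 pred=T actual=N -> ctr[1]=2

Answer: T T T T T T T T T T T N T T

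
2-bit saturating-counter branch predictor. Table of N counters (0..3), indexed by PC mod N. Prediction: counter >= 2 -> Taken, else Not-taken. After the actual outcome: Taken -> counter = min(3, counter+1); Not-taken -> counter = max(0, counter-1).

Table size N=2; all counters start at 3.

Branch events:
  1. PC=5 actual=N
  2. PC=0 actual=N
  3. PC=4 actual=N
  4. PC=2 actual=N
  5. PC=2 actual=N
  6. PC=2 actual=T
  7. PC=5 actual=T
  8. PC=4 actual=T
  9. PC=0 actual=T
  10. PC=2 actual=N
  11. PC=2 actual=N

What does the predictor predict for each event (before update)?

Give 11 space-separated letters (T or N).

Ev 1: PC=5 idx=1 pred=T actual=N -> ctr[1]=2
Ev 2: PC=0 idx=0 pred=T actual=N -> ctr[0]=2
Ev 3: PC=4 idx=0 pred=T actual=N -> ctr[0]=1
Ev 4: PC=2 idx=0 pred=N actual=N -> ctr[0]=0
Ev 5: PC=2 idx=0 pred=N actual=N -> ctr[0]=0
Ev 6: PC=2 idx=0 pred=N actual=T -> ctr[0]=1
Ev 7: PC=5 idx=1 pred=T actual=T -> ctr[1]=3
Ev 8: PC=4 idx=0 pred=N actual=T -> ctr[0]=2
Ev 9: PC=0 idx=0 pred=T actual=T -> ctr[0]=3
Ev 10: PC=2 idx=0 pred=T actual=N -> ctr[0]=2
Ev 11: PC=2 idx=0 pred=T actual=N -> ctr[0]=1

Answer: T T T N N N T N T T T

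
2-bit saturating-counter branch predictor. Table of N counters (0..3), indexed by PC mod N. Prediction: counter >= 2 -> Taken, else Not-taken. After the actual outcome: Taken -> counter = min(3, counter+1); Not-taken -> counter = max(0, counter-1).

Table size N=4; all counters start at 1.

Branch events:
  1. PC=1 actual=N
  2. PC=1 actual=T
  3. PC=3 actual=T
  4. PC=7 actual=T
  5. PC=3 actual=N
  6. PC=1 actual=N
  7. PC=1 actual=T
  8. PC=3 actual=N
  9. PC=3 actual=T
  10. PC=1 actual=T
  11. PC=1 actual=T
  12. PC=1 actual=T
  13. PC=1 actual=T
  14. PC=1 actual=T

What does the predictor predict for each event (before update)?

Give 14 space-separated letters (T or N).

Answer: N N N T T N N T N N T T T T

Derivation:
Ev 1: PC=1 idx=1 pred=N actual=N -> ctr[1]=0
Ev 2: PC=1 idx=1 pred=N actual=T -> ctr[1]=1
Ev 3: PC=3 idx=3 pred=N actual=T -> ctr[3]=2
Ev 4: PC=7 idx=3 pred=T actual=T -> ctr[3]=3
Ev 5: PC=3 idx=3 pred=T actual=N -> ctr[3]=2
Ev 6: PC=1 idx=1 pred=N actual=N -> ctr[1]=0
Ev 7: PC=1 idx=1 pred=N actual=T -> ctr[1]=1
Ev 8: PC=3 idx=3 pred=T actual=N -> ctr[3]=1
Ev 9: PC=3 idx=3 pred=N actual=T -> ctr[3]=2
Ev 10: PC=1 idx=1 pred=N actual=T -> ctr[1]=2
Ev 11: PC=1 idx=1 pred=T actual=T -> ctr[1]=3
Ev 12: PC=1 idx=1 pred=T actual=T -> ctr[1]=3
Ev 13: PC=1 idx=1 pred=T actual=T -> ctr[1]=3
Ev 14: PC=1 idx=1 pred=T actual=T -> ctr[1]=3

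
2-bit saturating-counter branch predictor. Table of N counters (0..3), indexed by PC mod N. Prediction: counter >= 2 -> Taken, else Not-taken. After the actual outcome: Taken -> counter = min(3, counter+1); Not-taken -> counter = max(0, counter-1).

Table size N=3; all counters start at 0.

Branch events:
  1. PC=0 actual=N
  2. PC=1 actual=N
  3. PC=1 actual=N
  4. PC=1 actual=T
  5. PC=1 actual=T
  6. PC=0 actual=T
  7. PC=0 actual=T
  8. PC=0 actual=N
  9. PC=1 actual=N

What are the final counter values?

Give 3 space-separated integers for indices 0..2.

Answer: 1 1 0

Derivation:
Ev 1: PC=0 idx=0 pred=N actual=N -> ctr[0]=0
Ev 2: PC=1 idx=1 pred=N actual=N -> ctr[1]=0
Ev 3: PC=1 idx=1 pred=N actual=N -> ctr[1]=0
Ev 4: PC=1 idx=1 pred=N actual=T -> ctr[1]=1
Ev 5: PC=1 idx=1 pred=N actual=T -> ctr[1]=2
Ev 6: PC=0 idx=0 pred=N actual=T -> ctr[0]=1
Ev 7: PC=0 idx=0 pred=N actual=T -> ctr[0]=2
Ev 8: PC=0 idx=0 pred=T actual=N -> ctr[0]=1
Ev 9: PC=1 idx=1 pred=T actual=N -> ctr[1]=1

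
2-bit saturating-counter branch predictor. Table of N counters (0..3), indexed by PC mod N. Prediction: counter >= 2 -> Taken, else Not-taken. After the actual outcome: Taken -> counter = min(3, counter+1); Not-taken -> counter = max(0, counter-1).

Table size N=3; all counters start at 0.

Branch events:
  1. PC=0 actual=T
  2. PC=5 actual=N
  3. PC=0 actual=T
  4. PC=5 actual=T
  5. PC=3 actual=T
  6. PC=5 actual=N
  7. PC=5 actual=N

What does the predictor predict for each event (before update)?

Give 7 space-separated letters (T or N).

Answer: N N N N T N N

Derivation:
Ev 1: PC=0 idx=0 pred=N actual=T -> ctr[0]=1
Ev 2: PC=5 idx=2 pred=N actual=N -> ctr[2]=0
Ev 3: PC=0 idx=0 pred=N actual=T -> ctr[0]=2
Ev 4: PC=5 idx=2 pred=N actual=T -> ctr[2]=1
Ev 5: PC=3 idx=0 pred=T actual=T -> ctr[0]=3
Ev 6: PC=5 idx=2 pred=N actual=N -> ctr[2]=0
Ev 7: PC=5 idx=2 pred=N actual=N -> ctr[2]=0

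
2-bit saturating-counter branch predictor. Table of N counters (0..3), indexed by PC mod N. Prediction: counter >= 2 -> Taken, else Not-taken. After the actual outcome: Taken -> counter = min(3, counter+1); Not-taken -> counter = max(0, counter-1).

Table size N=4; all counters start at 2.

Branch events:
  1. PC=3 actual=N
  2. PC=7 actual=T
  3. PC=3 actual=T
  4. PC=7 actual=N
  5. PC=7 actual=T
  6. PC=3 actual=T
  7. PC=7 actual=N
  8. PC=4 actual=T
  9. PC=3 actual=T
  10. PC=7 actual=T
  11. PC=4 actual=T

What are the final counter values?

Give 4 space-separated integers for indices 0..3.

Answer: 3 2 2 3

Derivation:
Ev 1: PC=3 idx=3 pred=T actual=N -> ctr[3]=1
Ev 2: PC=7 idx=3 pred=N actual=T -> ctr[3]=2
Ev 3: PC=3 idx=3 pred=T actual=T -> ctr[3]=3
Ev 4: PC=7 idx=3 pred=T actual=N -> ctr[3]=2
Ev 5: PC=7 idx=3 pred=T actual=T -> ctr[3]=3
Ev 6: PC=3 idx=3 pred=T actual=T -> ctr[3]=3
Ev 7: PC=7 idx=3 pred=T actual=N -> ctr[3]=2
Ev 8: PC=4 idx=0 pred=T actual=T -> ctr[0]=3
Ev 9: PC=3 idx=3 pred=T actual=T -> ctr[3]=3
Ev 10: PC=7 idx=3 pred=T actual=T -> ctr[3]=3
Ev 11: PC=4 idx=0 pred=T actual=T -> ctr[0]=3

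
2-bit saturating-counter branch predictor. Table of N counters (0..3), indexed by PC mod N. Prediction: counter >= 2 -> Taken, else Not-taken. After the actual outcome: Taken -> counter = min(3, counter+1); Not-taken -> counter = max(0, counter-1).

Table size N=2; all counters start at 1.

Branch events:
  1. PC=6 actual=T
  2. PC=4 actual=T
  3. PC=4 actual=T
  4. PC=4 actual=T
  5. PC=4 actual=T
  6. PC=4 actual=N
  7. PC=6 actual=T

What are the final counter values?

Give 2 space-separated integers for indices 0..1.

Answer: 3 1

Derivation:
Ev 1: PC=6 idx=0 pred=N actual=T -> ctr[0]=2
Ev 2: PC=4 idx=0 pred=T actual=T -> ctr[0]=3
Ev 3: PC=4 idx=0 pred=T actual=T -> ctr[0]=3
Ev 4: PC=4 idx=0 pred=T actual=T -> ctr[0]=3
Ev 5: PC=4 idx=0 pred=T actual=T -> ctr[0]=3
Ev 6: PC=4 idx=0 pred=T actual=N -> ctr[0]=2
Ev 7: PC=6 idx=0 pred=T actual=T -> ctr[0]=3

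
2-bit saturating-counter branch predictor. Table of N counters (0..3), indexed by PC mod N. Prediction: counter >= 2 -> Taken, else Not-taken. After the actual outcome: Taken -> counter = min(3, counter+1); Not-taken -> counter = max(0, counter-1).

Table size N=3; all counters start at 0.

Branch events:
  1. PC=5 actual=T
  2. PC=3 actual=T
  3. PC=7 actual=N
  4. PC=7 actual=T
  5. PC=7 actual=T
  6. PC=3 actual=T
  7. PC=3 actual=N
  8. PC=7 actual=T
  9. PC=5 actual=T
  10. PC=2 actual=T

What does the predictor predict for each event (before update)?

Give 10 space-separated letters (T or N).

Ev 1: PC=5 idx=2 pred=N actual=T -> ctr[2]=1
Ev 2: PC=3 idx=0 pred=N actual=T -> ctr[0]=1
Ev 3: PC=7 idx=1 pred=N actual=N -> ctr[1]=0
Ev 4: PC=7 idx=1 pred=N actual=T -> ctr[1]=1
Ev 5: PC=7 idx=1 pred=N actual=T -> ctr[1]=2
Ev 6: PC=3 idx=0 pred=N actual=T -> ctr[0]=2
Ev 7: PC=3 idx=0 pred=T actual=N -> ctr[0]=1
Ev 8: PC=7 idx=1 pred=T actual=T -> ctr[1]=3
Ev 9: PC=5 idx=2 pred=N actual=T -> ctr[2]=2
Ev 10: PC=2 idx=2 pred=T actual=T -> ctr[2]=3

Answer: N N N N N N T T N T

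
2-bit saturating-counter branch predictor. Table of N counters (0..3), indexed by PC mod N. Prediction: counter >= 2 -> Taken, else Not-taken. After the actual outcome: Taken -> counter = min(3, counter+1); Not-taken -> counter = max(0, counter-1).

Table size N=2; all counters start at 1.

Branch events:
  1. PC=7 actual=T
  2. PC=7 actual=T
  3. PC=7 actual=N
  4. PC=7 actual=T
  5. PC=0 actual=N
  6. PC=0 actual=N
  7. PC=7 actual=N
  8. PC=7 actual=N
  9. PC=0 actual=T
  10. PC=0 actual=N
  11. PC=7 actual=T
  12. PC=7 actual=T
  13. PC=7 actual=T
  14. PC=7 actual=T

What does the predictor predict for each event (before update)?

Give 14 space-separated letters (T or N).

Ev 1: PC=7 idx=1 pred=N actual=T -> ctr[1]=2
Ev 2: PC=7 idx=1 pred=T actual=T -> ctr[1]=3
Ev 3: PC=7 idx=1 pred=T actual=N -> ctr[1]=2
Ev 4: PC=7 idx=1 pred=T actual=T -> ctr[1]=3
Ev 5: PC=0 idx=0 pred=N actual=N -> ctr[0]=0
Ev 6: PC=0 idx=0 pred=N actual=N -> ctr[0]=0
Ev 7: PC=7 idx=1 pred=T actual=N -> ctr[1]=2
Ev 8: PC=7 idx=1 pred=T actual=N -> ctr[1]=1
Ev 9: PC=0 idx=0 pred=N actual=T -> ctr[0]=1
Ev 10: PC=0 idx=0 pred=N actual=N -> ctr[0]=0
Ev 11: PC=7 idx=1 pred=N actual=T -> ctr[1]=2
Ev 12: PC=7 idx=1 pred=T actual=T -> ctr[1]=3
Ev 13: PC=7 idx=1 pred=T actual=T -> ctr[1]=3
Ev 14: PC=7 idx=1 pred=T actual=T -> ctr[1]=3

Answer: N T T T N N T T N N N T T T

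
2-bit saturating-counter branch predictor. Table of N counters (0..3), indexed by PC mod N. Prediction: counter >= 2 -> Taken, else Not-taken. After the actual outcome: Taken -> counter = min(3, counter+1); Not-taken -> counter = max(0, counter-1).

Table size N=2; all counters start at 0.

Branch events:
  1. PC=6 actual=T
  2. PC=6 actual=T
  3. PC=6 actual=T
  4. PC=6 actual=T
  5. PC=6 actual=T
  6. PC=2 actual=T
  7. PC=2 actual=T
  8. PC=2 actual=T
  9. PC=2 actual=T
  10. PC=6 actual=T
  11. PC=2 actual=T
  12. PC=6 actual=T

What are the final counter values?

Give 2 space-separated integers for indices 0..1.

Ev 1: PC=6 idx=0 pred=N actual=T -> ctr[0]=1
Ev 2: PC=6 idx=0 pred=N actual=T -> ctr[0]=2
Ev 3: PC=6 idx=0 pred=T actual=T -> ctr[0]=3
Ev 4: PC=6 idx=0 pred=T actual=T -> ctr[0]=3
Ev 5: PC=6 idx=0 pred=T actual=T -> ctr[0]=3
Ev 6: PC=2 idx=0 pred=T actual=T -> ctr[0]=3
Ev 7: PC=2 idx=0 pred=T actual=T -> ctr[0]=3
Ev 8: PC=2 idx=0 pred=T actual=T -> ctr[0]=3
Ev 9: PC=2 idx=0 pred=T actual=T -> ctr[0]=3
Ev 10: PC=6 idx=0 pred=T actual=T -> ctr[0]=3
Ev 11: PC=2 idx=0 pred=T actual=T -> ctr[0]=3
Ev 12: PC=6 idx=0 pred=T actual=T -> ctr[0]=3

Answer: 3 0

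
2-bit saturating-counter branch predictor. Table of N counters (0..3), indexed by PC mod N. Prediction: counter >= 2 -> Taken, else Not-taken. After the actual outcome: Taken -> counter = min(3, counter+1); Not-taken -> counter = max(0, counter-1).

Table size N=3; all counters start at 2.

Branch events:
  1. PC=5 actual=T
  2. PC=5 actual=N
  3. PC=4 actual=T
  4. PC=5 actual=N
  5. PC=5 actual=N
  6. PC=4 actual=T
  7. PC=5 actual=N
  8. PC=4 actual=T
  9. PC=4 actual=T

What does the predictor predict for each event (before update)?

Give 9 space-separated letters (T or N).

Ev 1: PC=5 idx=2 pred=T actual=T -> ctr[2]=3
Ev 2: PC=5 idx=2 pred=T actual=N -> ctr[2]=2
Ev 3: PC=4 idx=1 pred=T actual=T -> ctr[1]=3
Ev 4: PC=5 idx=2 pred=T actual=N -> ctr[2]=1
Ev 5: PC=5 idx=2 pred=N actual=N -> ctr[2]=0
Ev 6: PC=4 idx=1 pred=T actual=T -> ctr[1]=3
Ev 7: PC=5 idx=2 pred=N actual=N -> ctr[2]=0
Ev 8: PC=4 idx=1 pred=T actual=T -> ctr[1]=3
Ev 9: PC=4 idx=1 pred=T actual=T -> ctr[1]=3

Answer: T T T T N T N T T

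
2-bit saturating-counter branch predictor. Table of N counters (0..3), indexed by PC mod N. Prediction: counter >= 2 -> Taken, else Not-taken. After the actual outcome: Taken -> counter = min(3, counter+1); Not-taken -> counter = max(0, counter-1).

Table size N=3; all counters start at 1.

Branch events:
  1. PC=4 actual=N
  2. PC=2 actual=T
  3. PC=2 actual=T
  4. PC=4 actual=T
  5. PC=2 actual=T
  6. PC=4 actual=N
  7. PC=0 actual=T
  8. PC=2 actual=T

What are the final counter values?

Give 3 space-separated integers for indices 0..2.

Answer: 2 0 3

Derivation:
Ev 1: PC=4 idx=1 pred=N actual=N -> ctr[1]=0
Ev 2: PC=2 idx=2 pred=N actual=T -> ctr[2]=2
Ev 3: PC=2 idx=2 pred=T actual=T -> ctr[2]=3
Ev 4: PC=4 idx=1 pred=N actual=T -> ctr[1]=1
Ev 5: PC=2 idx=2 pred=T actual=T -> ctr[2]=3
Ev 6: PC=4 idx=1 pred=N actual=N -> ctr[1]=0
Ev 7: PC=0 idx=0 pred=N actual=T -> ctr[0]=2
Ev 8: PC=2 idx=2 pred=T actual=T -> ctr[2]=3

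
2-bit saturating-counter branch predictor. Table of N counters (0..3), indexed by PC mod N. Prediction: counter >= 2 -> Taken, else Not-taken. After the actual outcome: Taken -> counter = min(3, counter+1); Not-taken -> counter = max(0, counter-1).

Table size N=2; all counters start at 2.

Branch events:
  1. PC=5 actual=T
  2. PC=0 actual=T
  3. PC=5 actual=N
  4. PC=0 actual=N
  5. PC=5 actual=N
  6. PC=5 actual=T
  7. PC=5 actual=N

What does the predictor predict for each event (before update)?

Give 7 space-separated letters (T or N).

Answer: T T T T T N T

Derivation:
Ev 1: PC=5 idx=1 pred=T actual=T -> ctr[1]=3
Ev 2: PC=0 idx=0 pred=T actual=T -> ctr[0]=3
Ev 3: PC=5 idx=1 pred=T actual=N -> ctr[1]=2
Ev 4: PC=0 idx=0 pred=T actual=N -> ctr[0]=2
Ev 5: PC=5 idx=1 pred=T actual=N -> ctr[1]=1
Ev 6: PC=5 idx=1 pred=N actual=T -> ctr[1]=2
Ev 7: PC=5 idx=1 pred=T actual=N -> ctr[1]=1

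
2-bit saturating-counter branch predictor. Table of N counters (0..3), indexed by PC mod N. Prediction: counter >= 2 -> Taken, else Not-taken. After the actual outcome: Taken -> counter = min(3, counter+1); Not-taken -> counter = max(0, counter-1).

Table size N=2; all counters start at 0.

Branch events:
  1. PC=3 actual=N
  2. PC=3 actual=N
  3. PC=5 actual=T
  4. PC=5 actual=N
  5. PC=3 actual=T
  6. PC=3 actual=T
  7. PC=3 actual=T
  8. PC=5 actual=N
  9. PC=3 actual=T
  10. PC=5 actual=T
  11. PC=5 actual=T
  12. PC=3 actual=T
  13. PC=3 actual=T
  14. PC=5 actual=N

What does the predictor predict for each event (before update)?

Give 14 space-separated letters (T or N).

Answer: N N N N N N T T T T T T T T

Derivation:
Ev 1: PC=3 idx=1 pred=N actual=N -> ctr[1]=0
Ev 2: PC=3 idx=1 pred=N actual=N -> ctr[1]=0
Ev 3: PC=5 idx=1 pred=N actual=T -> ctr[1]=1
Ev 4: PC=5 idx=1 pred=N actual=N -> ctr[1]=0
Ev 5: PC=3 idx=1 pred=N actual=T -> ctr[1]=1
Ev 6: PC=3 idx=1 pred=N actual=T -> ctr[1]=2
Ev 7: PC=3 idx=1 pred=T actual=T -> ctr[1]=3
Ev 8: PC=5 idx=1 pred=T actual=N -> ctr[1]=2
Ev 9: PC=3 idx=1 pred=T actual=T -> ctr[1]=3
Ev 10: PC=5 idx=1 pred=T actual=T -> ctr[1]=3
Ev 11: PC=5 idx=1 pred=T actual=T -> ctr[1]=3
Ev 12: PC=3 idx=1 pred=T actual=T -> ctr[1]=3
Ev 13: PC=3 idx=1 pred=T actual=T -> ctr[1]=3
Ev 14: PC=5 idx=1 pred=T actual=N -> ctr[1]=2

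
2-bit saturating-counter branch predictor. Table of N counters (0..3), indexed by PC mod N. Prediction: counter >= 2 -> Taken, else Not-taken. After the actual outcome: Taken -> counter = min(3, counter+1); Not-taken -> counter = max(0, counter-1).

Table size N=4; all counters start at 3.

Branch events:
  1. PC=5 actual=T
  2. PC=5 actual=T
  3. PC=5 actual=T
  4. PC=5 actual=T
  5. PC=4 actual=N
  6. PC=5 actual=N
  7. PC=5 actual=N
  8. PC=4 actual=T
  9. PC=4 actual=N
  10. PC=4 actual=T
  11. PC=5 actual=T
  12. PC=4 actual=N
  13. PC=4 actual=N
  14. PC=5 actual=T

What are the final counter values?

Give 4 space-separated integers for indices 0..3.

Answer: 1 3 3 3

Derivation:
Ev 1: PC=5 idx=1 pred=T actual=T -> ctr[1]=3
Ev 2: PC=5 idx=1 pred=T actual=T -> ctr[1]=3
Ev 3: PC=5 idx=1 pred=T actual=T -> ctr[1]=3
Ev 4: PC=5 idx=1 pred=T actual=T -> ctr[1]=3
Ev 5: PC=4 idx=0 pred=T actual=N -> ctr[0]=2
Ev 6: PC=5 idx=1 pred=T actual=N -> ctr[1]=2
Ev 7: PC=5 idx=1 pred=T actual=N -> ctr[1]=1
Ev 8: PC=4 idx=0 pred=T actual=T -> ctr[0]=3
Ev 9: PC=4 idx=0 pred=T actual=N -> ctr[0]=2
Ev 10: PC=4 idx=0 pred=T actual=T -> ctr[0]=3
Ev 11: PC=5 idx=1 pred=N actual=T -> ctr[1]=2
Ev 12: PC=4 idx=0 pred=T actual=N -> ctr[0]=2
Ev 13: PC=4 idx=0 pred=T actual=N -> ctr[0]=1
Ev 14: PC=5 idx=1 pred=T actual=T -> ctr[1]=3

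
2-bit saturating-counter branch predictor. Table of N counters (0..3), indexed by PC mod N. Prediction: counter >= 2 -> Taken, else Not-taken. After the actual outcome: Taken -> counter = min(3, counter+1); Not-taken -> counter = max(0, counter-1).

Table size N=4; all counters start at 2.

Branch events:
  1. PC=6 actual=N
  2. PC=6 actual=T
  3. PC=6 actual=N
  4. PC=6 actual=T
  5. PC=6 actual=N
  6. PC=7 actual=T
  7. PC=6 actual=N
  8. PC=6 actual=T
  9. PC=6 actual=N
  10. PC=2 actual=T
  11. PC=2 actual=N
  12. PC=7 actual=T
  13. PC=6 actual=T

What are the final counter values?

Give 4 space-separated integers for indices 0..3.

Ev 1: PC=6 idx=2 pred=T actual=N -> ctr[2]=1
Ev 2: PC=6 idx=2 pred=N actual=T -> ctr[2]=2
Ev 3: PC=6 idx=2 pred=T actual=N -> ctr[2]=1
Ev 4: PC=6 idx=2 pred=N actual=T -> ctr[2]=2
Ev 5: PC=6 idx=2 pred=T actual=N -> ctr[2]=1
Ev 6: PC=7 idx=3 pred=T actual=T -> ctr[3]=3
Ev 7: PC=6 idx=2 pred=N actual=N -> ctr[2]=0
Ev 8: PC=6 idx=2 pred=N actual=T -> ctr[2]=1
Ev 9: PC=6 idx=2 pred=N actual=N -> ctr[2]=0
Ev 10: PC=2 idx=2 pred=N actual=T -> ctr[2]=1
Ev 11: PC=2 idx=2 pred=N actual=N -> ctr[2]=0
Ev 12: PC=7 idx=3 pred=T actual=T -> ctr[3]=3
Ev 13: PC=6 idx=2 pred=N actual=T -> ctr[2]=1

Answer: 2 2 1 3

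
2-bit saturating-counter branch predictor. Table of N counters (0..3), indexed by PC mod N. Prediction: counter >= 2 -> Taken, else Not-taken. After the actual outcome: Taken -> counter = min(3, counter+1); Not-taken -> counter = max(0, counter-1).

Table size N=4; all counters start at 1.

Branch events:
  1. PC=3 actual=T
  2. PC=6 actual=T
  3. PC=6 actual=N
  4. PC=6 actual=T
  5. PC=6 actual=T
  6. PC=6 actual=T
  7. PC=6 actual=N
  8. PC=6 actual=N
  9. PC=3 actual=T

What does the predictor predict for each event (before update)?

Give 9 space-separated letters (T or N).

Ev 1: PC=3 idx=3 pred=N actual=T -> ctr[3]=2
Ev 2: PC=6 idx=2 pred=N actual=T -> ctr[2]=2
Ev 3: PC=6 idx=2 pred=T actual=N -> ctr[2]=1
Ev 4: PC=6 idx=2 pred=N actual=T -> ctr[2]=2
Ev 5: PC=6 idx=2 pred=T actual=T -> ctr[2]=3
Ev 6: PC=6 idx=2 pred=T actual=T -> ctr[2]=3
Ev 7: PC=6 idx=2 pred=T actual=N -> ctr[2]=2
Ev 8: PC=6 idx=2 pred=T actual=N -> ctr[2]=1
Ev 9: PC=3 idx=3 pred=T actual=T -> ctr[3]=3

Answer: N N T N T T T T T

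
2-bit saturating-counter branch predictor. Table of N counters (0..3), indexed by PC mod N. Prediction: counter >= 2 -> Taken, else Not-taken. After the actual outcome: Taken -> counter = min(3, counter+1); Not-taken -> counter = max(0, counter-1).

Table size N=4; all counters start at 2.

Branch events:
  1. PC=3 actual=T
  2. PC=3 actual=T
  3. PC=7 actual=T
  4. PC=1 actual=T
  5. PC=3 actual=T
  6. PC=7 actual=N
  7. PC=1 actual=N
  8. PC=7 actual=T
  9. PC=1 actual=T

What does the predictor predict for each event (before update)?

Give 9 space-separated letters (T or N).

Answer: T T T T T T T T T

Derivation:
Ev 1: PC=3 idx=3 pred=T actual=T -> ctr[3]=3
Ev 2: PC=3 idx=3 pred=T actual=T -> ctr[3]=3
Ev 3: PC=7 idx=3 pred=T actual=T -> ctr[3]=3
Ev 4: PC=1 idx=1 pred=T actual=T -> ctr[1]=3
Ev 5: PC=3 idx=3 pred=T actual=T -> ctr[3]=3
Ev 6: PC=7 idx=3 pred=T actual=N -> ctr[3]=2
Ev 7: PC=1 idx=1 pred=T actual=N -> ctr[1]=2
Ev 8: PC=7 idx=3 pred=T actual=T -> ctr[3]=3
Ev 9: PC=1 idx=1 pred=T actual=T -> ctr[1]=3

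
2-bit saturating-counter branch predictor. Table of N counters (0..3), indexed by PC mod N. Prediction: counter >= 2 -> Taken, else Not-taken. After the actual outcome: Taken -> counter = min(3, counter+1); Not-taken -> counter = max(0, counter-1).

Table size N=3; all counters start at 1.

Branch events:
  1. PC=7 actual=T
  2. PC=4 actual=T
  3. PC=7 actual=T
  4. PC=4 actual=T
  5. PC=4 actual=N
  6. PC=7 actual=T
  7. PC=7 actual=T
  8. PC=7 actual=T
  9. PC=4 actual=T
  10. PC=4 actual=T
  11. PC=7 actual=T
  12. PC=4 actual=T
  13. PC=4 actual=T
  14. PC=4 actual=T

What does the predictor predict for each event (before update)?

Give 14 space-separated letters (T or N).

Answer: N T T T T T T T T T T T T T

Derivation:
Ev 1: PC=7 idx=1 pred=N actual=T -> ctr[1]=2
Ev 2: PC=4 idx=1 pred=T actual=T -> ctr[1]=3
Ev 3: PC=7 idx=1 pred=T actual=T -> ctr[1]=3
Ev 4: PC=4 idx=1 pred=T actual=T -> ctr[1]=3
Ev 5: PC=4 idx=1 pred=T actual=N -> ctr[1]=2
Ev 6: PC=7 idx=1 pred=T actual=T -> ctr[1]=3
Ev 7: PC=7 idx=1 pred=T actual=T -> ctr[1]=3
Ev 8: PC=7 idx=1 pred=T actual=T -> ctr[1]=3
Ev 9: PC=4 idx=1 pred=T actual=T -> ctr[1]=3
Ev 10: PC=4 idx=1 pred=T actual=T -> ctr[1]=3
Ev 11: PC=7 idx=1 pred=T actual=T -> ctr[1]=3
Ev 12: PC=4 idx=1 pred=T actual=T -> ctr[1]=3
Ev 13: PC=4 idx=1 pred=T actual=T -> ctr[1]=3
Ev 14: PC=4 idx=1 pred=T actual=T -> ctr[1]=3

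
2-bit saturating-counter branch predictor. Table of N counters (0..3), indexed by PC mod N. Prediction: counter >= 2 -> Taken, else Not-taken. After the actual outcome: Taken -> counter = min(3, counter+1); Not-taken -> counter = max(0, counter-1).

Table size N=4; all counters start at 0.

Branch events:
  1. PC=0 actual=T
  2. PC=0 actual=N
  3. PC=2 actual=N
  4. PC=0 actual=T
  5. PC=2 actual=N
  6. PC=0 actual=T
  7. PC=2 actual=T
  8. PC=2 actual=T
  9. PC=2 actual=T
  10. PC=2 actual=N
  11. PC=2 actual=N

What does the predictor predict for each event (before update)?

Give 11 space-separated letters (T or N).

Answer: N N N N N N N N T T T

Derivation:
Ev 1: PC=0 idx=0 pred=N actual=T -> ctr[0]=1
Ev 2: PC=0 idx=0 pred=N actual=N -> ctr[0]=0
Ev 3: PC=2 idx=2 pred=N actual=N -> ctr[2]=0
Ev 4: PC=0 idx=0 pred=N actual=T -> ctr[0]=1
Ev 5: PC=2 idx=2 pred=N actual=N -> ctr[2]=0
Ev 6: PC=0 idx=0 pred=N actual=T -> ctr[0]=2
Ev 7: PC=2 idx=2 pred=N actual=T -> ctr[2]=1
Ev 8: PC=2 idx=2 pred=N actual=T -> ctr[2]=2
Ev 9: PC=2 idx=2 pred=T actual=T -> ctr[2]=3
Ev 10: PC=2 idx=2 pred=T actual=N -> ctr[2]=2
Ev 11: PC=2 idx=2 pred=T actual=N -> ctr[2]=1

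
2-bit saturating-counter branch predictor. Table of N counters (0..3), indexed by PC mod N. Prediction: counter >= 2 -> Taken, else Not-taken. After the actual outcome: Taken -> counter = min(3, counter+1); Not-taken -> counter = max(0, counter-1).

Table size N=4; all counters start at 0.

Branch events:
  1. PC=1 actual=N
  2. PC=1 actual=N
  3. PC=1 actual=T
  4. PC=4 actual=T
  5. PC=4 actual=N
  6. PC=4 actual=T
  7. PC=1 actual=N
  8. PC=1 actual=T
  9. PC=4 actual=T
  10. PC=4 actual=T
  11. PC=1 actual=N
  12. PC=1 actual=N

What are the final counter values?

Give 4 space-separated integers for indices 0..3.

Ev 1: PC=1 idx=1 pred=N actual=N -> ctr[1]=0
Ev 2: PC=1 idx=1 pred=N actual=N -> ctr[1]=0
Ev 3: PC=1 idx=1 pred=N actual=T -> ctr[1]=1
Ev 4: PC=4 idx=0 pred=N actual=T -> ctr[0]=1
Ev 5: PC=4 idx=0 pred=N actual=N -> ctr[0]=0
Ev 6: PC=4 idx=0 pred=N actual=T -> ctr[0]=1
Ev 7: PC=1 idx=1 pred=N actual=N -> ctr[1]=0
Ev 8: PC=1 idx=1 pred=N actual=T -> ctr[1]=1
Ev 9: PC=4 idx=0 pred=N actual=T -> ctr[0]=2
Ev 10: PC=4 idx=0 pred=T actual=T -> ctr[0]=3
Ev 11: PC=1 idx=1 pred=N actual=N -> ctr[1]=0
Ev 12: PC=1 idx=1 pred=N actual=N -> ctr[1]=0

Answer: 3 0 0 0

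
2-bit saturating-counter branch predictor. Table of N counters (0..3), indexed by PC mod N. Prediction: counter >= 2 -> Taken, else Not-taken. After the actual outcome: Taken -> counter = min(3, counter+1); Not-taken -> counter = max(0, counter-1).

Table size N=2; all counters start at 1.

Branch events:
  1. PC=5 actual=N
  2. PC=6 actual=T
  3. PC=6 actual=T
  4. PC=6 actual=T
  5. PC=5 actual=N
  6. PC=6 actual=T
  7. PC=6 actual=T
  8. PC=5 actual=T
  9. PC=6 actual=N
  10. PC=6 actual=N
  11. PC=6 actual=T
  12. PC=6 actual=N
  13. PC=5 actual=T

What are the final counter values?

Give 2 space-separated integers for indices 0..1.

Ev 1: PC=5 idx=1 pred=N actual=N -> ctr[1]=0
Ev 2: PC=6 idx=0 pred=N actual=T -> ctr[0]=2
Ev 3: PC=6 idx=0 pred=T actual=T -> ctr[0]=3
Ev 4: PC=6 idx=0 pred=T actual=T -> ctr[0]=3
Ev 5: PC=5 idx=1 pred=N actual=N -> ctr[1]=0
Ev 6: PC=6 idx=0 pred=T actual=T -> ctr[0]=3
Ev 7: PC=6 idx=0 pred=T actual=T -> ctr[0]=3
Ev 8: PC=5 idx=1 pred=N actual=T -> ctr[1]=1
Ev 9: PC=6 idx=0 pred=T actual=N -> ctr[0]=2
Ev 10: PC=6 idx=0 pred=T actual=N -> ctr[0]=1
Ev 11: PC=6 idx=0 pred=N actual=T -> ctr[0]=2
Ev 12: PC=6 idx=0 pred=T actual=N -> ctr[0]=1
Ev 13: PC=5 idx=1 pred=N actual=T -> ctr[1]=2

Answer: 1 2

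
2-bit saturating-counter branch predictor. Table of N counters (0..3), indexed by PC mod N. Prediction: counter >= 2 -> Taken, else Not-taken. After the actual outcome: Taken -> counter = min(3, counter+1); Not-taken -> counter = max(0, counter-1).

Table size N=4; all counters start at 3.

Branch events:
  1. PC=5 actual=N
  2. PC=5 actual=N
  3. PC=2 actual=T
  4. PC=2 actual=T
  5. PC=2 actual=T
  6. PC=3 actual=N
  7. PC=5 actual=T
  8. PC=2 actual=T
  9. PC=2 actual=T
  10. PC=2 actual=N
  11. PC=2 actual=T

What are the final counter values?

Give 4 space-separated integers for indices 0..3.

Ev 1: PC=5 idx=1 pred=T actual=N -> ctr[1]=2
Ev 2: PC=5 idx=1 pred=T actual=N -> ctr[1]=1
Ev 3: PC=2 idx=2 pred=T actual=T -> ctr[2]=3
Ev 4: PC=2 idx=2 pred=T actual=T -> ctr[2]=3
Ev 5: PC=2 idx=2 pred=T actual=T -> ctr[2]=3
Ev 6: PC=3 idx=3 pred=T actual=N -> ctr[3]=2
Ev 7: PC=5 idx=1 pred=N actual=T -> ctr[1]=2
Ev 8: PC=2 idx=2 pred=T actual=T -> ctr[2]=3
Ev 9: PC=2 idx=2 pred=T actual=T -> ctr[2]=3
Ev 10: PC=2 idx=2 pred=T actual=N -> ctr[2]=2
Ev 11: PC=2 idx=2 pred=T actual=T -> ctr[2]=3

Answer: 3 2 3 2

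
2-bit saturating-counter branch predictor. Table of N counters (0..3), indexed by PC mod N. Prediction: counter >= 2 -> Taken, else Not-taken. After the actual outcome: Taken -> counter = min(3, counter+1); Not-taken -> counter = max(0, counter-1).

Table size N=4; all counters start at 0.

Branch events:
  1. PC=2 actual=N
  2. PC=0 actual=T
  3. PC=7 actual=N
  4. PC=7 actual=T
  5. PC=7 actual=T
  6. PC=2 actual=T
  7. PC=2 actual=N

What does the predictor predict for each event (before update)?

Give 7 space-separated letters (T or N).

Answer: N N N N N N N

Derivation:
Ev 1: PC=2 idx=2 pred=N actual=N -> ctr[2]=0
Ev 2: PC=0 idx=0 pred=N actual=T -> ctr[0]=1
Ev 3: PC=7 idx=3 pred=N actual=N -> ctr[3]=0
Ev 4: PC=7 idx=3 pred=N actual=T -> ctr[3]=1
Ev 5: PC=7 idx=3 pred=N actual=T -> ctr[3]=2
Ev 6: PC=2 idx=2 pred=N actual=T -> ctr[2]=1
Ev 7: PC=2 idx=2 pred=N actual=N -> ctr[2]=0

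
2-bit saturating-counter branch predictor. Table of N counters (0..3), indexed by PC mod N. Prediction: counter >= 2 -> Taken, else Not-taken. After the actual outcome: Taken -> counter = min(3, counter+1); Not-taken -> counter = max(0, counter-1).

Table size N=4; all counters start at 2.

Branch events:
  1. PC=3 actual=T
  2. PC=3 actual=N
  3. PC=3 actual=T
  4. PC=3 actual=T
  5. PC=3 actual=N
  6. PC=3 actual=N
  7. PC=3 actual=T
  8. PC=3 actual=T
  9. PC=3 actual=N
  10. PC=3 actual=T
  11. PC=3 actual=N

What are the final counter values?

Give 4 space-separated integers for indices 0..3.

Ev 1: PC=3 idx=3 pred=T actual=T -> ctr[3]=3
Ev 2: PC=3 idx=3 pred=T actual=N -> ctr[3]=2
Ev 3: PC=3 idx=3 pred=T actual=T -> ctr[3]=3
Ev 4: PC=3 idx=3 pred=T actual=T -> ctr[3]=3
Ev 5: PC=3 idx=3 pred=T actual=N -> ctr[3]=2
Ev 6: PC=3 idx=3 pred=T actual=N -> ctr[3]=1
Ev 7: PC=3 idx=3 pred=N actual=T -> ctr[3]=2
Ev 8: PC=3 idx=3 pred=T actual=T -> ctr[3]=3
Ev 9: PC=3 idx=3 pred=T actual=N -> ctr[3]=2
Ev 10: PC=3 idx=3 pred=T actual=T -> ctr[3]=3
Ev 11: PC=3 idx=3 pred=T actual=N -> ctr[3]=2

Answer: 2 2 2 2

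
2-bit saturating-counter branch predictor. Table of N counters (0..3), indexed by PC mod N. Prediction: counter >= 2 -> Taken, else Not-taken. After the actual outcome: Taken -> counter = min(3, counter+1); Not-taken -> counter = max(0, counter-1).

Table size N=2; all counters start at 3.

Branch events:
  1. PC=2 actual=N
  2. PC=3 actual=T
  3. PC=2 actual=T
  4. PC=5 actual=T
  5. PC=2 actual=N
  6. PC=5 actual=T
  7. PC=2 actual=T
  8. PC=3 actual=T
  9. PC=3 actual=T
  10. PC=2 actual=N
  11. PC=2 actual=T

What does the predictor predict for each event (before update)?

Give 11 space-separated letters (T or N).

Ev 1: PC=2 idx=0 pred=T actual=N -> ctr[0]=2
Ev 2: PC=3 idx=1 pred=T actual=T -> ctr[1]=3
Ev 3: PC=2 idx=0 pred=T actual=T -> ctr[0]=3
Ev 4: PC=5 idx=1 pred=T actual=T -> ctr[1]=3
Ev 5: PC=2 idx=0 pred=T actual=N -> ctr[0]=2
Ev 6: PC=5 idx=1 pred=T actual=T -> ctr[1]=3
Ev 7: PC=2 idx=0 pred=T actual=T -> ctr[0]=3
Ev 8: PC=3 idx=1 pred=T actual=T -> ctr[1]=3
Ev 9: PC=3 idx=1 pred=T actual=T -> ctr[1]=3
Ev 10: PC=2 idx=0 pred=T actual=N -> ctr[0]=2
Ev 11: PC=2 idx=0 pred=T actual=T -> ctr[0]=3

Answer: T T T T T T T T T T T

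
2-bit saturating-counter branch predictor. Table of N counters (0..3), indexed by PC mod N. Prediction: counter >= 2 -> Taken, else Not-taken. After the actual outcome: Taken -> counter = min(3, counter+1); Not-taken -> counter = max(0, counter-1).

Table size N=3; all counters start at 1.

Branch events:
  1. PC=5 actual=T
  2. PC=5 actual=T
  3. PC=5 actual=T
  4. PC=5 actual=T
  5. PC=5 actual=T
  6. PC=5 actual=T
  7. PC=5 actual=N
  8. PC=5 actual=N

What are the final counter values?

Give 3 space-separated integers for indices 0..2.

Ev 1: PC=5 idx=2 pred=N actual=T -> ctr[2]=2
Ev 2: PC=5 idx=2 pred=T actual=T -> ctr[2]=3
Ev 3: PC=5 idx=2 pred=T actual=T -> ctr[2]=3
Ev 4: PC=5 idx=2 pred=T actual=T -> ctr[2]=3
Ev 5: PC=5 idx=2 pred=T actual=T -> ctr[2]=3
Ev 6: PC=5 idx=2 pred=T actual=T -> ctr[2]=3
Ev 7: PC=5 idx=2 pred=T actual=N -> ctr[2]=2
Ev 8: PC=5 idx=2 pred=T actual=N -> ctr[2]=1

Answer: 1 1 1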